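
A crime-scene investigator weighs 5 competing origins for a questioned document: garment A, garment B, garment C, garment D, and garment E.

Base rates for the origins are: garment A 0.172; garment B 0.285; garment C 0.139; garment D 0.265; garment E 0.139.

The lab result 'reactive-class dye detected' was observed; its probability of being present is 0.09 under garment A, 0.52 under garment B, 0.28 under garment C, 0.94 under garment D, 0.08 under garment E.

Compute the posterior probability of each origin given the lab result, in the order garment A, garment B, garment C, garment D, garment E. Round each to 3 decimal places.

0.033, 0.320, 0.084, 0.538, 0.024

Multiply each prior by the likelihood of the lab result:
  garment A: 0.172 × 0.09 = 0.01548
  garment B: 0.285 × 0.52 = 0.1482
  garment C: 0.139 × 0.28 = 0.03892
  garment D: 0.265 × 0.94 = 0.2491
  garment E: 0.139 × 0.08 = 0.01112
Normalizing constant Z = 0.01548 + 0.1482 + 0.03892 + 0.2491 + 0.01112 = 0.46282.
P(garment A | evidence) = 0.01548 / 0.46282 ≈ 0.033
P(garment B | evidence) = 0.1482 / 0.46282 ≈ 0.320
P(garment C | evidence) = 0.03892 / 0.46282 ≈ 0.084
P(garment D | evidence) = 0.2491 / 0.46282 ≈ 0.538
P(garment E | evidence) = 0.01112 / 0.46282 ≈ 0.024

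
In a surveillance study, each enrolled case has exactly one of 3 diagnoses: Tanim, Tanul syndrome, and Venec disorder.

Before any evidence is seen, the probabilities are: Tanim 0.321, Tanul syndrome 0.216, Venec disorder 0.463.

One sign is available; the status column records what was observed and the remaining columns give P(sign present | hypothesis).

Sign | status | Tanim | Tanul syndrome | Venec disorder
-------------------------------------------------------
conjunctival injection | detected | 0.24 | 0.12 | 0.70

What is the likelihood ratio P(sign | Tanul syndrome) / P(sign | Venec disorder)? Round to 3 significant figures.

The Bayes factor is the ratio of the two likelihoods.
  Tanul syndrome: 0.12
  Venec disorder: 0.7
Bayes factor = 0.12 / 0.7 ≈ 0.171

0.171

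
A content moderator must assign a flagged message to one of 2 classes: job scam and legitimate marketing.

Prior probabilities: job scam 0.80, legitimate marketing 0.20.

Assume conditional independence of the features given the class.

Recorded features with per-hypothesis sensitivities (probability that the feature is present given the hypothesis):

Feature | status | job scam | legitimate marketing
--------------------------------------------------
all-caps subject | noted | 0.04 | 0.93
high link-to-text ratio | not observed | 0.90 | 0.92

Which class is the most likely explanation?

legitimate marketing

By Bayes' rule with conditional independence, the unnormalized weight for each hypothesis is prior × ∏ likelihoods (using 1 − P(present | H) for each absent feature):
  job scam: 0.80 × 0.04 × (1 − 0.90) = 0.0032
  legitimate marketing: 0.20 × 0.93 × (1 − 0.92) = 0.01488
Normalizing constant Z = 0.0032 + 0.01488 = 0.01808.
P(job scam | evidence) ≈ 0.0032 / 0.01808 ≈ 0.177
P(legitimate marketing | evidence) ≈ 0.01488 / 0.01808 ≈ 0.823
The largest is 0.823, so legitimate marketing is most probable.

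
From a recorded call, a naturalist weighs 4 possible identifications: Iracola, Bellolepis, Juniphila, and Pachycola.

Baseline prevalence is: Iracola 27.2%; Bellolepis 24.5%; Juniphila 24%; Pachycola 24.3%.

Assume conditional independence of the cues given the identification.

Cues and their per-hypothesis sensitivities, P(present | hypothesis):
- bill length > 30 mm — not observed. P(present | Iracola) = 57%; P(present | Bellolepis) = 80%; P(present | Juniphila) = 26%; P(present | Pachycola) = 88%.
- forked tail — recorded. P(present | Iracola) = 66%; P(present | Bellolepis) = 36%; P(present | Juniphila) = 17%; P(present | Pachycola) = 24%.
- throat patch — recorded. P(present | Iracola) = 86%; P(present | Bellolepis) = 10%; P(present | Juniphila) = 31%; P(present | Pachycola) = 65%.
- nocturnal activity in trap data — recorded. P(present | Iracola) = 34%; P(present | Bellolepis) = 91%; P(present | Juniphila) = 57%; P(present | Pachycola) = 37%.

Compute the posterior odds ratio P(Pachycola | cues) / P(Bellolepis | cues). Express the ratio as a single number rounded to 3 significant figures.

1.05

The normalizing constant cancels in an odds ratio, so compute prior × likelihood for the two hypotheses only (using 1 − P(present | H) for each absent cue):
  Pachycola: 0.243 × (1 − 0.88) × 0.24 × 0.65 × 0.37 = 0.0016831
  Bellolepis: 0.245 × (1 − 0.80) × 0.36 × 0.10 × 0.91 = 0.0016052
Posterior odds = 0.0016831 / 0.0016052 ≈ 1.05.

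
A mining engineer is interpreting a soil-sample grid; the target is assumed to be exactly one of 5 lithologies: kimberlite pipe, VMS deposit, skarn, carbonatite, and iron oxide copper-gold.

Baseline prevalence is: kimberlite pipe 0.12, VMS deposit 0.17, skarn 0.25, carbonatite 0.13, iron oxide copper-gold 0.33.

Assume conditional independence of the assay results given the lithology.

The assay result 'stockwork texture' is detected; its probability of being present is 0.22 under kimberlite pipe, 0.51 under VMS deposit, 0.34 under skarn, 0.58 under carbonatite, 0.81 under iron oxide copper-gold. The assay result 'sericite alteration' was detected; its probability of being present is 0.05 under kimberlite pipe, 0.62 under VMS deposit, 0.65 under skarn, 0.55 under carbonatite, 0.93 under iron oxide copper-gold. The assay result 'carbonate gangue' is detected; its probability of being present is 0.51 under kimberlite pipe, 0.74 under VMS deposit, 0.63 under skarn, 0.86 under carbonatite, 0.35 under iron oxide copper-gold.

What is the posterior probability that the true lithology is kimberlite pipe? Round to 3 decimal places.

By Bayes' rule with conditional independence, the unnormalized weight for each hypothesis is prior × ∏ likelihoods:
  kimberlite pipe: 0.12 × 0.22 × 0.05 × 0.51 = 0.0006732
  VMS deposit: 0.17 × 0.51 × 0.62 × 0.74 = 0.039778
  skarn: 0.25 × 0.34 × 0.65 × 0.63 = 0.034808
  carbonatite: 0.13 × 0.58 × 0.55 × 0.86 = 0.035664
  iron oxide copper-gold: 0.33 × 0.81 × 0.93 × 0.35 = 0.087006
Normalizing constant Z = 0.0006732 + 0.039778 + 0.034808 + 0.035664 + 0.087006 = 0.19793.
P(kimberlite pipe | evidence) = 0.0006732 / 0.19793 ≈ 0.003.

0.003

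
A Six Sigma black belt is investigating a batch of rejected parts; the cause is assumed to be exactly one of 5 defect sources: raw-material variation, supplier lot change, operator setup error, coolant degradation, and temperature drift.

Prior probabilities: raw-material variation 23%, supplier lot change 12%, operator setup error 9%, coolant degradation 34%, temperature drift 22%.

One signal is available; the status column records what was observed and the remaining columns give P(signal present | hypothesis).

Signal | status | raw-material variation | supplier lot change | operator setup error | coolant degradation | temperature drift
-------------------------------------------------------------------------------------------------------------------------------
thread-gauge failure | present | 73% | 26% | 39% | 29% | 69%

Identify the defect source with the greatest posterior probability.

By Bayes' rule, the unnormalized weight for each hypothesis is prior × likelihood:
  raw-material variation: 0.23 × 0.73 = 0.1679
  supplier lot change: 0.12 × 0.26 = 0.0312
  operator setup error: 0.09 × 0.39 = 0.0351
  coolant degradation: 0.34 × 0.29 = 0.0986
  temperature drift: 0.22 × 0.69 = 0.1518
Marginal likelihood of the evidence = 0.4846.
P(raw-material variation | evidence) ≈ 0.1679 / 0.4846 ≈ 0.346
P(supplier lot change | evidence) ≈ 0.0312 / 0.4846 ≈ 0.064
P(operator setup error | evidence) ≈ 0.0351 / 0.4846 ≈ 0.072
P(coolant degradation | evidence) ≈ 0.0986 / 0.4846 ≈ 0.203
P(temperature drift | evidence) ≈ 0.1518 / 0.4846 ≈ 0.313
The largest is 0.346, so raw-material variation is most probable.

raw-material variation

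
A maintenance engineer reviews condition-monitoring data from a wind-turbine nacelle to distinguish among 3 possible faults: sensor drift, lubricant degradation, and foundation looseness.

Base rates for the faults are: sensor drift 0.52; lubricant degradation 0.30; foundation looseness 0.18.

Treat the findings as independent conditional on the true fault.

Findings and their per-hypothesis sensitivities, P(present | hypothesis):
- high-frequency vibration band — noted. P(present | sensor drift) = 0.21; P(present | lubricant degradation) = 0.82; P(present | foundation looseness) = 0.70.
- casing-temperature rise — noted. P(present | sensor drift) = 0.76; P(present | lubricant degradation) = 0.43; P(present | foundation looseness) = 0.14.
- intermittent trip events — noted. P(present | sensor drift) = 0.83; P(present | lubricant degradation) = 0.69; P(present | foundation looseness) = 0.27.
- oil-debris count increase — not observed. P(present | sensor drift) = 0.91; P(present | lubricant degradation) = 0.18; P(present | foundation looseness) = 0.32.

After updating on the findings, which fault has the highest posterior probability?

lubricant degradation

By Bayes' rule with conditional independence, the unnormalized weight for each hypothesis is prior × ∏ likelihoods (using 1 − P(present | H) for each absent finding):
  sensor drift: 0.52 × 0.21 × 0.76 × 0.83 × (1 − 0.91) = 0.0061995
  lubricant degradation: 0.30 × 0.82 × 0.43 × 0.69 × (1 − 0.18) = 0.05985
  foundation looseness: 0.18 × 0.70 × 0.14 × 0.27 × (1 − 0.32) = 0.0032387
Normalizing constant Z = 0.0061995 + 0.05985 + 0.0032387 = 0.069289.
P(sensor drift | evidence) ≈ 0.0061995 / 0.069289 ≈ 0.089
P(lubricant degradation | evidence) ≈ 0.05985 / 0.069289 ≈ 0.864
P(foundation looseness | evidence) ≈ 0.0032387 / 0.069289 ≈ 0.047
The largest is 0.864, so lubricant degradation is most probable.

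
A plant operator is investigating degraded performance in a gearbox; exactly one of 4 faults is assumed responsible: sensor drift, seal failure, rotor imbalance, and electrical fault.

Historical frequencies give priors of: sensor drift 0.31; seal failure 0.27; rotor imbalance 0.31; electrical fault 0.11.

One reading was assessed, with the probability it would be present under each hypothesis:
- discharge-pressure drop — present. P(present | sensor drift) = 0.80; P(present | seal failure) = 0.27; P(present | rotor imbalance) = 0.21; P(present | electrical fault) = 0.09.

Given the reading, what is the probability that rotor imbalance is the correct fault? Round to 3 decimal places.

By Bayes' rule, the unnormalized weight for each hypothesis is prior × likelihood:
  sensor drift: 0.31 × 0.80 = 0.248
  seal failure: 0.27 × 0.27 = 0.0729
  rotor imbalance: 0.31 × 0.21 = 0.0651
  electrical fault: 0.11 × 0.09 = 0.0099
Normalizing constant Z = 0.248 + 0.0729 + 0.0651 + 0.0099 = 0.3959.
P(rotor imbalance | evidence) = 0.0651 / 0.3959 ≈ 0.164.

0.164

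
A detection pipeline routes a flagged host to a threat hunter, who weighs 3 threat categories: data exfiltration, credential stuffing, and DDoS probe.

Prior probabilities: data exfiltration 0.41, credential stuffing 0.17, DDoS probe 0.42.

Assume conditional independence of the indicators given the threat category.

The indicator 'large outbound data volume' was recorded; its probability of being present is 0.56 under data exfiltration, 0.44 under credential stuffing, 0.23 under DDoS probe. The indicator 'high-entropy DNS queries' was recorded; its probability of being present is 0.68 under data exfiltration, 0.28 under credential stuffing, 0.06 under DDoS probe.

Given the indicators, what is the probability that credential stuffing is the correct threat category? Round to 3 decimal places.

0.115

For each hypothesis, the unnormalized posterior weight is prior × product of the indicator likelihoods:
  data exfiltration: 0.41 × 0.56 × 0.68 = 0.15613
  credential stuffing: 0.17 × 0.44 × 0.28 = 0.020944
  DDoS probe: 0.42 × 0.23 × 0.06 = 0.005796
The unnormalized weights sum to 0.18287.
P(credential stuffing | evidence) = 0.020944 / 0.18287 ≈ 0.115.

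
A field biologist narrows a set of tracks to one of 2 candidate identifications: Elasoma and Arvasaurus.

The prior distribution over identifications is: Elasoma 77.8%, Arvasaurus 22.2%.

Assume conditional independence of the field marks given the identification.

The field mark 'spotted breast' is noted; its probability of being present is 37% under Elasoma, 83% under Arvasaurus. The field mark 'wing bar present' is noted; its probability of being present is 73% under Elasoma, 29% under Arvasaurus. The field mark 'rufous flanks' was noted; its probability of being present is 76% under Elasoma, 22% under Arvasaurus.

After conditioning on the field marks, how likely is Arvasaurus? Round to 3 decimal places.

0.069

For each hypothesis, the unnormalized posterior weight is prior × product of the field mark likelihoods:
  Elasoma: 0.778 × 0.37 × 0.73 × 0.76 = 0.1597
  Arvasaurus: 0.222 × 0.83 × 0.29 × 0.22 = 0.011756
The unnormalized weights sum to 0.17146.
P(Arvasaurus | evidence) = 0.011756 / 0.17146 ≈ 0.069.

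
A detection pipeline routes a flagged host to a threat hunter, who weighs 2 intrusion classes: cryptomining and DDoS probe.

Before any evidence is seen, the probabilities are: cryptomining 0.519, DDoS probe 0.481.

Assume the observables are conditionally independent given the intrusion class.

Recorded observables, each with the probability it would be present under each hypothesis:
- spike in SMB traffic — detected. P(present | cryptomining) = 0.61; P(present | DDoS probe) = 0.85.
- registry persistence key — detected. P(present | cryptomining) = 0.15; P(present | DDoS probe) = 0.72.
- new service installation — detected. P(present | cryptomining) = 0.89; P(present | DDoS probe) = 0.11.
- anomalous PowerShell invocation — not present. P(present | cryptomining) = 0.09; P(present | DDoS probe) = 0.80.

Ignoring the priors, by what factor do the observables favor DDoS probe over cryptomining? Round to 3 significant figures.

Joint likelihood of the observable pattern under each hypothesis (using 1 − P(present | H) for each absent observable):
  DDoS probe: 0.85 × 0.72 × 0.11 × (1 − 0.80) = 0.013464
  cryptomining: 0.61 × 0.15 × 0.89 × (1 − 0.09) = 0.074106
Bayes factor = 0.013464 / 0.074106 ≈ 0.182

0.182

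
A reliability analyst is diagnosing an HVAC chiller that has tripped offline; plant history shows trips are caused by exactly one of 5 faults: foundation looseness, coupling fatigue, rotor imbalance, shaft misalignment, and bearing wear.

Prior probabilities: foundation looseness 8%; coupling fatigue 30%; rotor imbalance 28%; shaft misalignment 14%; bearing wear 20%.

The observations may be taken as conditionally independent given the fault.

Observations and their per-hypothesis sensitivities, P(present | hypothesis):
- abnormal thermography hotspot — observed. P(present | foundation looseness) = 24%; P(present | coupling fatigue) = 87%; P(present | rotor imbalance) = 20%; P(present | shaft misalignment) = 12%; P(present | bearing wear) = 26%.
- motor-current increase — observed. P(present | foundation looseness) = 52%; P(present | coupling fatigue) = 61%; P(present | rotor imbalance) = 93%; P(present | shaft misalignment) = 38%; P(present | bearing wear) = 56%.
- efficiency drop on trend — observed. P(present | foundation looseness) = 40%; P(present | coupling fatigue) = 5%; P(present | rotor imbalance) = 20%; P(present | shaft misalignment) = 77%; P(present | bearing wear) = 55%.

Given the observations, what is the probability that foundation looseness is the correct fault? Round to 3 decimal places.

0.092

By Bayes' rule with conditional independence, the unnormalized weight for each hypothesis is prior × ∏ likelihoods:
  foundation looseness: 0.08 × 0.24 × 0.52 × 0.40 = 0.0039936
  coupling fatigue: 0.30 × 0.87 × 0.61 × 0.05 = 0.0079605
  rotor imbalance: 0.28 × 0.20 × 0.93 × 0.20 = 0.010416
  shaft misalignment: 0.14 × 0.12 × 0.38 × 0.77 = 0.0049157
  bearing wear: 0.20 × 0.26 × 0.56 × 0.55 = 0.016016
Marginal likelihood of the evidence = 0.043302.
P(foundation looseness | evidence) = 0.0039936 / 0.043302 ≈ 0.092.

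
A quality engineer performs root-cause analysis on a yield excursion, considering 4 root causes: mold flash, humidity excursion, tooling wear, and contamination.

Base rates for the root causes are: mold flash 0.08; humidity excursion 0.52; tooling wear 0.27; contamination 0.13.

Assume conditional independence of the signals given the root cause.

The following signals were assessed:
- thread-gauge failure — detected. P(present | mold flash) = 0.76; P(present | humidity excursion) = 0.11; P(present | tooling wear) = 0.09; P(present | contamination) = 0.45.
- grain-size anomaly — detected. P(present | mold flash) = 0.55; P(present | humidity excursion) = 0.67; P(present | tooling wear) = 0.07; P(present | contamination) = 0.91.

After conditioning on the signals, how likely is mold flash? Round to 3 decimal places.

0.264

By Bayes' rule with conditional independence, the unnormalized weight for each hypothesis is prior × ∏ likelihoods:
  mold flash: 0.08 × 0.76 × 0.55 = 0.03344
  humidity excursion: 0.52 × 0.11 × 0.67 = 0.038324
  tooling wear: 0.27 × 0.09 × 0.07 = 0.001701
  contamination: 0.13 × 0.45 × 0.91 = 0.053235
Normalizing constant Z = 0.03344 + 0.038324 + 0.001701 + 0.053235 = 0.1267.
P(mold flash | evidence) = 0.03344 / 0.1267 ≈ 0.264.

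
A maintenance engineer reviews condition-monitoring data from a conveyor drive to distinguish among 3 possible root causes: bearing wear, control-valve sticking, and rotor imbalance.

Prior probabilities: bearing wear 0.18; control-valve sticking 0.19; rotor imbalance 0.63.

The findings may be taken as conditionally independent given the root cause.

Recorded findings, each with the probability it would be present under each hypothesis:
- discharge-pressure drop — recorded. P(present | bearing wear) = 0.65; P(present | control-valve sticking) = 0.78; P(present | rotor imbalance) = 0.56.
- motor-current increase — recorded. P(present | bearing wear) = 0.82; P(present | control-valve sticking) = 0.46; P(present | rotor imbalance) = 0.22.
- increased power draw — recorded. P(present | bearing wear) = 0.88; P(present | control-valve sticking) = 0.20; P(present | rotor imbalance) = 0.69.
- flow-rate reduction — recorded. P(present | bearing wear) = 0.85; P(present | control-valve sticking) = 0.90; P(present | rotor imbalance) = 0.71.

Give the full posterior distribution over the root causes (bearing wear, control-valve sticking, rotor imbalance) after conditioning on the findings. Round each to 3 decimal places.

0.588, 0.101, 0.312

Multiply each prior by the joint likelihood of the evidence pattern:
  bearing wear: 0.18 × 0.65 × 0.82 × 0.88 × 0.85 = 0.071763
  control-valve sticking: 0.19 × 0.78 × 0.46 × 0.20 × 0.90 = 0.012271
  rotor imbalance: 0.63 × 0.56 × 0.22 × 0.69 × 0.71 = 0.038024
The unnormalized weights sum to 0.12206.
P(bearing wear | evidence) = 0.071763 / 0.12206 ≈ 0.588
P(control-valve sticking | evidence) = 0.012271 / 0.12206 ≈ 0.101
P(rotor imbalance | evidence) = 0.038024 / 0.12206 ≈ 0.312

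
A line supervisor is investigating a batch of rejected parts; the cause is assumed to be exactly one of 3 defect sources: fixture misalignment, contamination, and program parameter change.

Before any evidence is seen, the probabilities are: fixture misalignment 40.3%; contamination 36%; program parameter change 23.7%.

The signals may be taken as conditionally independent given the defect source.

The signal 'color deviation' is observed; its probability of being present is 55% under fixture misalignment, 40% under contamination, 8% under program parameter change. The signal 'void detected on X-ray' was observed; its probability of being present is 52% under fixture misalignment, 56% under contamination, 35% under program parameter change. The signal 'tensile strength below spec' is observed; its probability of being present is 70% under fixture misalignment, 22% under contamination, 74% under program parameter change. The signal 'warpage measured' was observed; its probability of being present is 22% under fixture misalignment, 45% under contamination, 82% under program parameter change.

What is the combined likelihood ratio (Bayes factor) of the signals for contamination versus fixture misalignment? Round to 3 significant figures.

The Bayes factor is the ratio of the joint likelihoods of the signal pattern under the two hypotheses.
  contamination: 0.40 × 0.56 × 0.22 × 0.45 = 0.022176
  fixture misalignment: 0.55 × 0.52 × 0.70 × 0.22 = 0.044044
Bayes factor = 0.022176 / 0.044044 ≈ 0.503

0.503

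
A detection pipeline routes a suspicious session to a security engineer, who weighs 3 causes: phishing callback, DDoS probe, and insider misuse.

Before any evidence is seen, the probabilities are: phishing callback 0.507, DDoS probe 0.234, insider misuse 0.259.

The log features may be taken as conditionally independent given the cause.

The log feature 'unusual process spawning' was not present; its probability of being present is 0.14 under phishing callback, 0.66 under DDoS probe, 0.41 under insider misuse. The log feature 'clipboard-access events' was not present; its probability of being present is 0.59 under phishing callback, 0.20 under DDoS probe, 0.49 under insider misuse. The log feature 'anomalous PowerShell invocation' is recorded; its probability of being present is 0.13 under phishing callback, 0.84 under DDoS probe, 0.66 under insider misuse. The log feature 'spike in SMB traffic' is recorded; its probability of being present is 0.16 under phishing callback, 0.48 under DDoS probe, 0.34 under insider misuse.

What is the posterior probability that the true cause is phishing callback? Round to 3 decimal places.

0.079

By Bayes' rule with conditional independence, the unnormalized weight for each hypothesis is prior × ∏ likelihoods (using 1 − P(present | H) for each absent log feature):
  phishing callback: 0.507 × (1 − 0.14) × (1 − 0.59) × 0.13 × 0.16 = 0.0037184
  DDoS probe: 0.234 × (1 − 0.66) × (1 − 0.20) × 0.84 × 0.48 = 0.025663
  insider misuse: 0.259 × (1 − 0.41) × (1 − 0.49) × 0.66 × 0.34 = 0.017488
Marginal likelihood of the evidence = 0.046869.
P(phishing callback | evidence) = 0.0037184 / 0.046869 ≈ 0.079.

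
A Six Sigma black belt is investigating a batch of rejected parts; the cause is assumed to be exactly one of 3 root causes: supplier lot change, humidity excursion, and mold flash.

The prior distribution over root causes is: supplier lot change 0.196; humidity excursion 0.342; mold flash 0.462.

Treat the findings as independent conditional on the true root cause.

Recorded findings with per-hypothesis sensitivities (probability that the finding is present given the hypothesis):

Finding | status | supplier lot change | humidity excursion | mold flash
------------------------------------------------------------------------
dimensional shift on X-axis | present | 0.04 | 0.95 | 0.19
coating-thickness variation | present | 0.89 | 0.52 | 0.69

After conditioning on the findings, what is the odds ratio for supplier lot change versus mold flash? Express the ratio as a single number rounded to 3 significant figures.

0.115

Unnormalized posterior weight (prior times the finding likelihoods) for each of the two hypotheses:
  supplier lot change: 0.196 × 0.04 × 0.89 = 0.0069776
  mold flash: 0.462 × 0.19 × 0.69 = 0.060568
Posterior odds = 0.0069776 / 0.060568 ≈ 0.115.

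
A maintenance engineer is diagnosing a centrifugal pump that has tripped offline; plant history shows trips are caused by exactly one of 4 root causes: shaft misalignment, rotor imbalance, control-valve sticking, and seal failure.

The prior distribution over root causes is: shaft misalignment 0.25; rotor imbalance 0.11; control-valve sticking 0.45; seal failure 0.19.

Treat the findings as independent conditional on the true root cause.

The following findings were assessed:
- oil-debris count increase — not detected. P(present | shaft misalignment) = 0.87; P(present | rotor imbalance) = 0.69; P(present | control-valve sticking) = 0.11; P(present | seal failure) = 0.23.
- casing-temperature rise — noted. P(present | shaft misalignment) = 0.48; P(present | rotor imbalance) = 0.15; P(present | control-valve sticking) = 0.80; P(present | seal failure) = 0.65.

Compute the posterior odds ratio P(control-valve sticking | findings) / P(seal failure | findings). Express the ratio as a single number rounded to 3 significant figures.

Posterior odds equal prior odds times the likelihood ratio; only the two competing hypotheses matter (using 1 − P(present | H) for each absent finding).
  control-valve sticking: 0.45 × (1 − 0.11) × 0.80 = 0.3204
  seal failure: 0.19 × (1 − 0.23) × 0.65 = 0.095095
Odds(control-valve sticking : seal failure) = 0.3204 / 0.095095 ≈ 3.37.

3.37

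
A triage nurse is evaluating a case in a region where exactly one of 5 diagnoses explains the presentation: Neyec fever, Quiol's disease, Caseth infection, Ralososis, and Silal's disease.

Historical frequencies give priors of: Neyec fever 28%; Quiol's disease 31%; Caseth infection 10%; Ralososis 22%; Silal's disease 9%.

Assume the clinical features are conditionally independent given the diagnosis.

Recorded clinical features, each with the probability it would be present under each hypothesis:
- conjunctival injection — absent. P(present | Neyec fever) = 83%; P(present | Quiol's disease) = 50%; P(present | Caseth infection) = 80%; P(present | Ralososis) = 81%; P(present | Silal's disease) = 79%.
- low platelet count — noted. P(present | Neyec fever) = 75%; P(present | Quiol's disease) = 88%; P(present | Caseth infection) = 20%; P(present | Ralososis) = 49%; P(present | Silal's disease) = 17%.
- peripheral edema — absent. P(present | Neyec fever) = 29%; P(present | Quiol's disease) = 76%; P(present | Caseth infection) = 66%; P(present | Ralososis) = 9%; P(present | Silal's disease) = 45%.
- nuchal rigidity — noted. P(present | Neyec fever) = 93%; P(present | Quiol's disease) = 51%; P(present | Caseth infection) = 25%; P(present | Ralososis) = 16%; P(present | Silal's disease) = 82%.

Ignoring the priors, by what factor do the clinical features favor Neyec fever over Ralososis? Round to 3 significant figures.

The Bayes factor is the ratio of the joint likelihoods of the clinical feature pattern under the two hypotheses (using 1 − P(present | H) for each absent clinical feature).
  Neyec fever: (1 − 0.83) × 0.75 × (1 − 0.29) × 0.93 = 0.084188
  Ralososis: (1 − 0.81) × 0.49 × (1 − 0.09) × 0.16 = 0.013555
Bayes factor = 0.084188 / 0.013555 ≈ 6.21

6.21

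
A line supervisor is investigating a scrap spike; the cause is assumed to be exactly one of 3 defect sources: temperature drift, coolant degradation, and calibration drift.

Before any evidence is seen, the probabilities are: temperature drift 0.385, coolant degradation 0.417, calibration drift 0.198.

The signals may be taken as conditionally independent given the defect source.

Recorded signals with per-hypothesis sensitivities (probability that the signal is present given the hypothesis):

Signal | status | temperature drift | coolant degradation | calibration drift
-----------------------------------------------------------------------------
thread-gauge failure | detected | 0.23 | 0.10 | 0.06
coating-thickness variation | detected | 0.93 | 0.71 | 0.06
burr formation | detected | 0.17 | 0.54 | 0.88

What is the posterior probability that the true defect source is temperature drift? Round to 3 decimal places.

0.457

For each hypothesis, the unnormalized posterior weight is prior × product of the signal likelihoods:
  temperature drift: 0.385 × 0.23 × 0.93 × 0.17 = 0.014
  coolant degradation: 0.417 × 0.10 × 0.71 × 0.54 = 0.015988
  calibration drift: 0.198 × 0.06 × 0.06 × 0.88 = 0.00062726
Normalizing constant Z = 0.014 + 0.015988 + 0.00062726 = 0.030615.
P(temperature drift | evidence) = 0.014 / 0.030615 ≈ 0.457.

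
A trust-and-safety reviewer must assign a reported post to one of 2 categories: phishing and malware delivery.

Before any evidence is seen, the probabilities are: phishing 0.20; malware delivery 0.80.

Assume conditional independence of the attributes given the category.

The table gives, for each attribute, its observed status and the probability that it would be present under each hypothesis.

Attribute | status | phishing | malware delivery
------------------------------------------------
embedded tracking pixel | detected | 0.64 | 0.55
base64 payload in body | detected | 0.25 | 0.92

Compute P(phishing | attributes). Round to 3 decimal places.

For each hypothesis, the unnormalized posterior weight is prior × product of the attribute likelihoods:
  phishing: 0.20 × 0.64 × 0.25 = 0.032
  malware delivery: 0.80 × 0.55 × 0.92 = 0.4048
Marginal likelihood of the evidence = 0.4368.
P(phishing | evidence) = 0.032 / 0.4368 ≈ 0.073.

0.073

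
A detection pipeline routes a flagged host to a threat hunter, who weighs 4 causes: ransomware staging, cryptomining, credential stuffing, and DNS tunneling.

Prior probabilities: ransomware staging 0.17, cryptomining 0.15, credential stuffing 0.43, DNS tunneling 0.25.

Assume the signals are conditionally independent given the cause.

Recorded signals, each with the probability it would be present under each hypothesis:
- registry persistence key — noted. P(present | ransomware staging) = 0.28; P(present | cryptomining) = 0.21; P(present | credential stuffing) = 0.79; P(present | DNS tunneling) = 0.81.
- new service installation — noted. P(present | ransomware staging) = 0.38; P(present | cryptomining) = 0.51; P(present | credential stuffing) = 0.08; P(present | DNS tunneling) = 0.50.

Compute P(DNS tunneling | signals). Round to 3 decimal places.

0.623

Multiply each prior by the joint likelihood of the signal pattern:
  ransomware staging: 0.17 × 0.28 × 0.38 = 0.018088
  cryptomining: 0.15 × 0.21 × 0.51 = 0.016065
  credential stuffing: 0.43 × 0.79 × 0.08 = 0.027176
  DNS tunneling: 0.25 × 0.81 × 0.50 = 0.10125
The unnormalized weights sum to 0.16258.
P(DNS tunneling | evidence) = 0.10125 / 0.16258 ≈ 0.623.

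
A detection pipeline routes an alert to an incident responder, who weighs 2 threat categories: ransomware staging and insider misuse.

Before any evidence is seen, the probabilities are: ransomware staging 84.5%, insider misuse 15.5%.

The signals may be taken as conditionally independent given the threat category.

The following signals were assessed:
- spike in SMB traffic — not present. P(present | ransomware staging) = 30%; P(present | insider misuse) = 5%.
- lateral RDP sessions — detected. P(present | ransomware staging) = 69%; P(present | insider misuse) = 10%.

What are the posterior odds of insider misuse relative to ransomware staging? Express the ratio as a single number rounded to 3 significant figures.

0.0361

Unnormalized posterior weight (prior times the signal likelihoods) for each of the two hypotheses (using 1 − P(present | H) for each absent signal):
  insider misuse: 0.155 × (1 − 0.05) × 0.10 = 0.014725
  ransomware staging: 0.845 × (1 − 0.30) × 0.69 = 0.40813
Posterior odds = 0.014725 / 0.40813 ≈ 0.0361.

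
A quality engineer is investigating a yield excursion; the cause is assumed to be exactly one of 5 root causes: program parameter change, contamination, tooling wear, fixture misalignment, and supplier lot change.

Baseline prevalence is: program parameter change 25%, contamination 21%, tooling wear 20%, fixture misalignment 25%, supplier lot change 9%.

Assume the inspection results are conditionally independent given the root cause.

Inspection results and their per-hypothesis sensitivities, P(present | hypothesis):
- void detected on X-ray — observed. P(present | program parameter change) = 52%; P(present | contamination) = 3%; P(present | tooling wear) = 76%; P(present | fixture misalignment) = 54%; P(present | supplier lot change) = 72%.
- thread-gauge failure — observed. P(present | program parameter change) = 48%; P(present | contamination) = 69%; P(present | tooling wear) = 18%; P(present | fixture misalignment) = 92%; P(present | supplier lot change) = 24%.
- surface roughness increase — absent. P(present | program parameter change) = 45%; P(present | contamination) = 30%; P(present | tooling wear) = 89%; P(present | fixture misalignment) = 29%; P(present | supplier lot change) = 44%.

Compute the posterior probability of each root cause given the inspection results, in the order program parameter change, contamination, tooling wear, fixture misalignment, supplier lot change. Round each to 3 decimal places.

0.250, 0.022, 0.022, 0.642, 0.063

For each hypothesis, the unnormalized posterior weight is prior × product of the inspection result likelihoods (using 1 − P(present | H) for each absent inspection result):
  program parameter change: 0.25 × 0.52 × 0.48 × (1 − 0.45) = 0.03432
  contamination: 0.21 × 0.03 × 0.69 × (1 − 0.30) = 0.0030429
  tooling wear: 0.20 × 0.76 × 0.18 × (1 − 0.89) = 0.0030096
  fixture misalignment: 0.25 × 0.54 × 0.92 × (1 − 0.29) = 0.088182
  supplier lot change: 0.09 × 0.72 × 0.24 × (1 − 0.44) = 0.0087091
Marginal likelihood of the evidence = 0.13726.
P(program parameter change | evidence) = 0.03432 / 0.13726 ≈ 0.250
P(contamination | evidence) = 0.0030429 / 0.13726 ≈ 0.022
P(tooling wear | evidence) = 0.0030096 / 0.13726 ≈ 0.022
P(fixture misalignment | evidence) = 0.088182 / 0.13726 ≈ 0.642
P(supplier lot change | evidence) = 0.0087091 / 0.13726 ≈ 0.063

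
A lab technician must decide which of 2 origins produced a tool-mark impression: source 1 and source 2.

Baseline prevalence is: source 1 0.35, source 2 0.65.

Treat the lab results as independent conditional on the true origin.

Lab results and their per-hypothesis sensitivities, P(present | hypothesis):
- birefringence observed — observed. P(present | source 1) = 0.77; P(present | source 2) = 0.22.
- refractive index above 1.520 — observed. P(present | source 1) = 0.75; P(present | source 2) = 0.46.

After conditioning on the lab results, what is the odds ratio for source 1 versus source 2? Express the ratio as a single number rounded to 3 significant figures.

3.07

Unnormalized posterior weight (prior times the lab result likelihoods) for each of the two hypotheses:
  source 1: 0.35 × 0.77 × 0.75 = 0.20212
  source 2: 0.65 × 0.22 × 0.46 = 0.06578
Odds(source 1 : source 2) = 0.20212 / 0.06578 ≈ 3.07.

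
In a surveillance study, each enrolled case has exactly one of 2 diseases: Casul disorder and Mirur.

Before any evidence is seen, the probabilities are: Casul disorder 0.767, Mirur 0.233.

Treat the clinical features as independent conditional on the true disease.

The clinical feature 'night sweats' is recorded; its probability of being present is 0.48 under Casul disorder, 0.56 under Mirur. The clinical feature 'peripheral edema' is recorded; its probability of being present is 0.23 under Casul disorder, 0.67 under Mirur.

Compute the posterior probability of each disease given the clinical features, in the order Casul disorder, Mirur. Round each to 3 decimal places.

0.492, 0.508

Multiply each prior by the joint likelihood of the clinical feature pattern:
  Casul disorder: 0.767 × 0.48 × 0.23 = 0.084677
  Mirur: 0.233 × 0.56 × 0.67 = 0.087422
Normalizing constant Z = 0.084677 + 0.087422 = 0.1721.
P(Casul disorder | evidence) = 0.084677 / 0.1721 ≈ 0.492
P(Mirur | evidence) = 0.087422 / 0.1721 ≈ 0.508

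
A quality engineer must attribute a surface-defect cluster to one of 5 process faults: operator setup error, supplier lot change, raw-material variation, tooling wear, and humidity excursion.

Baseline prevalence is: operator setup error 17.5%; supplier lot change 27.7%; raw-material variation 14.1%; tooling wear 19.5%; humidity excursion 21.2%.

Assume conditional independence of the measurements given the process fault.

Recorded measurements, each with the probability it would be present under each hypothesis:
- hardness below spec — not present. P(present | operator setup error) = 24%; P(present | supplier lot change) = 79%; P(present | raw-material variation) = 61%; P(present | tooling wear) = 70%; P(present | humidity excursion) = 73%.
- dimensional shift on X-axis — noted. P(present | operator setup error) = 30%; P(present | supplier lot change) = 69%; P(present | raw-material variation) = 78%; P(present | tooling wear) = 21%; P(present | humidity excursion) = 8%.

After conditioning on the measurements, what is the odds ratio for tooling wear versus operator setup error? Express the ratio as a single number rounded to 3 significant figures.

Posterior odds equal prior odds times the likelihood ratio; only the two competing hypotheses matter (using 1 − P(present | H) for each absent measurement).
  tooling wear: 0.195 × (1 − 0.70) × 0.21 = 0.012285
  operator setup error: 0.175 × (1 − 0.24) × 0.30 = 0.0399
Odds(tooling wear : operator setup error) = 0.012285 / 0.0399 ≈ 0.308.

0.308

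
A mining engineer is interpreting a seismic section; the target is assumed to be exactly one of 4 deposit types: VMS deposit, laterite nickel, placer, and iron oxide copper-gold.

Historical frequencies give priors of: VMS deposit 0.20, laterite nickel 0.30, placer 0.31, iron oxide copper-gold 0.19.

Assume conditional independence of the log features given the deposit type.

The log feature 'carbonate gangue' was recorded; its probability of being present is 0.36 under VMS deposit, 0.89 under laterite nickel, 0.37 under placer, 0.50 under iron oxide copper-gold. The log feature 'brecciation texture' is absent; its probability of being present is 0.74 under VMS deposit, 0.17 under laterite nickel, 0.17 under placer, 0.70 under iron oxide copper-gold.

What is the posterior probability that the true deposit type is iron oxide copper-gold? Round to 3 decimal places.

0.078

By Bayes' rule with conditional independence, the unnormalized weight for each hypothesis is prior × ∏ likelihoods (using 1 − P(present | H) for each absent log feature):
  VMS deposit: 0.20 × 0.36 × (1 − 0.74) = 0.01872
  laterite nickel: 0.30 × 0.89 × (1 − 0.17) = 0.22161
  placer: 0.31 × 0.37 × (1 − 0.17) = 0.095201
  iron oxide copper-gold: 0.19 × 0.50 × (1 − 0.70) = 0.0285
Marginal likelihood of the evidence = 0.36403.
P(iron oxide copper-gold | evidence) = 0.0285 / 0.36403 ≈ 0.078.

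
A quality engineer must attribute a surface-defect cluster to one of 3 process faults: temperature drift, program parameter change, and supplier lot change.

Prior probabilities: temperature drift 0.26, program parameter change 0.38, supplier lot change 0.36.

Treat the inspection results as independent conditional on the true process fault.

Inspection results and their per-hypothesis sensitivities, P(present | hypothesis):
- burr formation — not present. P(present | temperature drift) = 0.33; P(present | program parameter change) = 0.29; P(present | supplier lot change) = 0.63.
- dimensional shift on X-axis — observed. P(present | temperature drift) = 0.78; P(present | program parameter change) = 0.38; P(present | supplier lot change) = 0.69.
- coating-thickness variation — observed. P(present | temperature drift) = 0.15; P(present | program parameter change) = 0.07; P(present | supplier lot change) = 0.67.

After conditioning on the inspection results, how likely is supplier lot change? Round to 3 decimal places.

For each hypothesis, the unnormalized posterior weight is prior × product of the inspection result likelihoods (using 1 − P(present | H) for each absent inspection result):
  temperature drift: 0.26 × (1 − 0.33) × 0.78 × 0.15 = 0.020381
  program parameter change: 0.38 × (1 − 0.29) × 0.38 × 0.07 = 0.0071767
  supplier lot change: 0.36 × (1 − 0.63) × 0.69 × 0.67 = 0.061578
The unnormalized weights sum to 0.089136.
P(supplier lot change | evidence) = 0.061578 / 0.089136 ≈ 0.691.

0.691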